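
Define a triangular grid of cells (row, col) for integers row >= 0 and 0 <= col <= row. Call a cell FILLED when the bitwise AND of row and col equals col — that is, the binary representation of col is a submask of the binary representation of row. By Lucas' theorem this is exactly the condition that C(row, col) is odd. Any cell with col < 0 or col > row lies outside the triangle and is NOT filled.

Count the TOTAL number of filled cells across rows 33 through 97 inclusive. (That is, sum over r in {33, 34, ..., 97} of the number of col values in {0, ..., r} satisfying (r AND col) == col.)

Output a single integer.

Answer: 982

Derivation:
r33=100001 pc2: +4 =4
r34=100010 pc2: +4 =8
r35=100011 pc3: +8 =16
r36=100100 pc2: +4 =20
r37=100101 pc3: +8 =28
r38=100110 pc3: +8 =36
r39=100111 pc4: +16 =52
r40=101000 pc2: +4 =56
r41=101001 pc3: +8 =64
r42=101010 pc3: +8 =72
r43=101011 pc4: +16 =88
r44=101100 pc3: +8 =96
r45=101101 pc4: +16 =112
r46=101110 pc4: +16 =128
r47=101111 pc5: +32 =160
r48=110000 pc2: +4 =164
r49=110001 pc3: +8 =172
r50=110010 pc3: +8 =180
r51=110011 pc4: +16 =196
r52=110100 pc3: +8 =204
r53=110101 pc4: +16 =220
r54=110110 pc4: +16 =236
r55=110111 pc5: +32 =268
r56=111000 pc3: +8 =276
r57=111001 pc4: +16 =292
r58=111010 pc4: +16 =308
r59=111011 pc5: +32 =340
r60=111100 pc4: +16 =356
r61=111101 pc5: +32 =388
r62=111110 pc5: +32 =420
r63=111111 pc6: +64 =484
r64=1000000 pc1: +2 =486
r65=1000001 pc2: +4 =490
r66=1000010 pc2: +4 =494
r67=1000011 pc3: +8 =502
r68=1000100 pc2: +4 =506
r69=1000101 pc3: +8 =514
r70=1000110 pc3: +8 =522
r71=1000111 pc4: +16 =538
r72=1001000 pc2: +4 =542
r73=1001001 pc3: +8 =550
r74=1001010 pc3: +8 =558
r75=1001011 pc4: +16 =574
r76=1001100 pc3: +8 =582
r77=1001101 pc4: +16 =598
r78=1001110 pc4: +16 =614
r79=1001111 pc5: +32 =646
r80=1010000 pc2: +4 =650
r81=1010001 pc3: +8 =658
r82=1010010 pc3: +8 =666
r83=1010011 pc4: +16 =682
r84=1010100 pc3: +8 =690
r85=1010101 pc4: +16 =706
r86=1010110 pc4: +16 =722
r87=1010111 pc5: +32 =754
r88=1011000 pc3: +8 =762
r89=1011001 pc4: +16 =778
r90=1011010 pc4: +16 =794
r91=1011011 pc5: +32 =826
r92=1011100 pc4: +16 =842
r93=1011101 pc5: +32 =874
r94=1011110 pc5: +32 =906
r95=1011111 pc6: +64 =970
r96=1100000 pc2: +4 =974
r97=1100001 pc3: +8 =982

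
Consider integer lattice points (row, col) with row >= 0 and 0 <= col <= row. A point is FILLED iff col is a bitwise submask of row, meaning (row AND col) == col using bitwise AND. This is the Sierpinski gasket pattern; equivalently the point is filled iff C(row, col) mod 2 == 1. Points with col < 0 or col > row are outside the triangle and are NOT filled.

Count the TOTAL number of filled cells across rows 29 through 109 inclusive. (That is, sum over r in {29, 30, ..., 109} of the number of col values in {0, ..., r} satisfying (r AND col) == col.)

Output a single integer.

Answer: 1264

Derivation:
r29=11101 pc4: +16 =16
r30=11110 pc4: +16 =32
r31=11111 pc5: +32 =64
r32=100000 pc1: +2 =66
r33=100001 pc2: +4 =70
r34=100010 pc2: +4 =74
r35=100011 pc3: +8 =82
r36=100100 pc2: +4 =86
r37=100101 pc3: +8 =94
r38=100110 pc3: +8 =102
r39=100111 pc4: +16 =118
r40=101000 pc2: +4 =122
r41=101001 pc3: +8 =130
r42=101010 pc3: +8 =138
r43=101011 pc4: +16 =154
r44=101100 pc3: +8 =162
r45=101101 pc4: +16 =178
r46=101110 pc4: +16 =194
r47=101111 pc5: +32 =226
r48=110000 pc2: +4 =230
r49=110001 pc3: +8 =238
r50=110010 pc3: +8 =246
r51=110011 pc4: +16 =262
r52=110100 pc3: +8 =270
r53=110101 pc4: +16 =286
r54=110110 pc4: +16 =302
r55=110111 pc5: +32 =334
r56=111000 pc3: +8 =342
r57=111001 pc4: +16 =358
r58=111010 pc4: +16 =374
r59=111011 pc5: +32 =406
r60=111100 pc4: +16 =422
r61=111101 pc5: +32 =454
r62=111110 pc5: +32 =486
r63=111111 pc6: +64 =550
r64=1000000 pc1: +2 =552
r65=1000001 pc2: +4 =556
r66=1000010 pc2: +4 =560
r67=1000011 pc3: +8 =568
r68=1000100 pc2: +4 =572
r69=1000101 pc3: +8 =580
r70=1000110 pc3: +8 =588
r71=1000111 pc4: +16 =604
r72=1001000 pc2: +4 =608
r73=1001001 pc3: +8 =616
r74=1001010 pc3: +8 =624
r75=1001011 pc4: +16 =640
r76=1001100 pc3: +8 =648
r77=1001101 pc4: +16 =664
r78=1001110 pc4: +16 =680
r79=1001111 pc5: +32 =712
r80=1010000 pc2: +4 =716
r81=1010001 pc3: +8 =724
r82=1010010 pc3: +8 =732
r83=1010011 pc4: +16 =748
r84=1010100 pc3: +8 =756
r85=1010101 pc4: +16 =772
r86=1010110 pc4: +16 =788
r87=1010111 pc5: +32 =820
r88=1011000 pc3: +8 =828
r89=1011001 pc4: +16 =844
r90=1011010 pc4: +16 =860
r91=1011011 pc5: +32 =892
r92=1011100 pc4: +16 =908
r93=1011101 pc5: +32 =940
r94=1011110 pc5: +32 =972
r95=1011111 pc6: +64 =1036
r96=1100000 pc2: +4 =1040
r97=1100001 pc3: +8 =1048
r98=1100010 pc3: +8 =1056
r99=1100011 pc4: +16 =1072
r100=1100100 pc3: +8 =1080
r101=1100101 pc4: +16 =1096
r102=1100110 pc4: +16 =1112
r103=1100111 pc5: +32 =1144
r104=1101000 pc3: +8 =1152
r105=1101001 pc4: +16 =1168
r106=1101010 pc4: +16 =1184
r107=1101011 pc5: +32 =1216
r108=1101100 pc4: +16 =1232
r109=1101101 pc5: +32 =1264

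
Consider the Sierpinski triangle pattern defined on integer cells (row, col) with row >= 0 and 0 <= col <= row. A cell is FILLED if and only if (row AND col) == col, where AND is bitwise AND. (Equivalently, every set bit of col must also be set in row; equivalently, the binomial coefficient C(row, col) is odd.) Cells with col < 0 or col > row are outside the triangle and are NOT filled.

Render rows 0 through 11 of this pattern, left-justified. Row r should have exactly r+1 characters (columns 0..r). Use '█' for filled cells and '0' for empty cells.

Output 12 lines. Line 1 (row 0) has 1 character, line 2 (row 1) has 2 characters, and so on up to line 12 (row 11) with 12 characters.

Answer: █
██
█0█
████
█000█
██00██
█0█0█0█
████████
█0000000█
██000000██
█0█00000█0█
████0000████

Derivation:
r0=0: █
r1=1: ██
r2=10: █0█
r3=11: ████
r4=100: █000█
r5=101: ██00██
r6=110: █0█0█0█
r7=111: ████████
r8=1000: █0000000█
r9=1001: ██000000██
r10=1010: █0█00000█0█
r11=1011: ████0000████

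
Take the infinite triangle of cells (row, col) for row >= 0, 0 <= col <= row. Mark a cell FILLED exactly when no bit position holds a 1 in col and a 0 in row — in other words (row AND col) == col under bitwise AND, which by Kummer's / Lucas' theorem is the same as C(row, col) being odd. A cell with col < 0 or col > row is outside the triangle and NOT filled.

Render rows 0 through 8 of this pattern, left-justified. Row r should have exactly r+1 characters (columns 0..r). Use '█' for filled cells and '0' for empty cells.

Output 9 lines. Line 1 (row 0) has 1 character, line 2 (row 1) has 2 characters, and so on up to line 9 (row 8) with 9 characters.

r0=0: █
r1=1: ██
r2=10: █0█
r3=11: ████
r4=100: █000█
r5=101: ██00██
r6=110: █0█0█0█
r7=111: ████████
r8=1000: █0000000█

Answer: █
██
█0█
████
█000█
██00██
█0█0█0█
████████
█0000000█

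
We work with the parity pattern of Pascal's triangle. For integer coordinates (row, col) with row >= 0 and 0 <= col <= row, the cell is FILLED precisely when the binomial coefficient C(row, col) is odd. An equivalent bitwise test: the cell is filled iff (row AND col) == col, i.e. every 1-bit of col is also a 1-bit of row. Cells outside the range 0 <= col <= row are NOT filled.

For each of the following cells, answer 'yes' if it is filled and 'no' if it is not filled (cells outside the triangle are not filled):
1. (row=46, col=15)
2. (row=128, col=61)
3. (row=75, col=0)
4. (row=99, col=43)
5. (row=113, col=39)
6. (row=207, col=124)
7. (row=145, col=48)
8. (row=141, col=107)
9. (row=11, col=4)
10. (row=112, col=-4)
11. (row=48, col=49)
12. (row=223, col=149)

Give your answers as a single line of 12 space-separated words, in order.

(46,15): row=0b101110, col=0b1111, row AND col = 0b1110 = 14; 14 != 15 -> empty
(128,61): row=0b10000000, col=0b111101, row AND col = 0b0 = 0; 0 != 61 -> empty
(75,0): row=0b1001011, col=0b0, row AND col = 0b0 = 0; 0 == 0 -> filled
(99,43): row=0b1100011, col=0b101011, row AND col = 0b100011 = 35; 35 != 43 -> empty
(113,39): row=0b1110001, col=0b100111, row AND col = 0b100001 = 33; 33 != 39 -> empty
(207,124): row=0b11001111, col=0b1111100, row AND col = 0b1001100 = 76; 76 != 124 -> empty
(145,48): row=0b10010001, col=0b110000, row AND col = 0b10000 = 16; 16 != 48 -> empty
(141,107): row=0b10001101, col=0b1101011, row AND col = 0b1001 = 9; 9 != 107 -> empty
(11,4): row=0b1011, col=0b100, row AND col = 0b0 = 0; 0 != 4 -> empty
(112,-4): col outside [0, 112] -> not filled
(48,49): col outside [0, 48] -> not filled
(223,149): row=0b11011111, col=0b10010101, row AND col = 0b10010101 = 149; 149 == 149 -> filled

Answer: no no yes no no no no no no no no yes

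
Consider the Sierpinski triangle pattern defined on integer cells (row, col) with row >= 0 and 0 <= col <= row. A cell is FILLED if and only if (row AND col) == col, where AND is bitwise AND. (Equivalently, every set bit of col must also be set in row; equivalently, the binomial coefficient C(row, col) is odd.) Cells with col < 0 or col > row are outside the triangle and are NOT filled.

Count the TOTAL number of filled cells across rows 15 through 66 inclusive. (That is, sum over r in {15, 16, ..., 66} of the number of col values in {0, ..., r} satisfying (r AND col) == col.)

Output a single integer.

Answer: 674

Derivation:
r15=1111 pc4: +16 =16
r16=10000 pc1: +2 =18
r17=10001 pc2: +4 =22
r18=10010 pc2: +4 =26
r19=10011 pc3: +8 =34
r20=10100 pc2: +4 =38
r21=10101 pc3: +8 =46
r22=10110 pc3: +8 =54
r23=10111 pc4: +16 =70
r24=11000 pc2: +4 =74
r25=11001 pc3: +8 =82
r26=11010 pc3: +8 =90
r27=11011 pc4: +16 =106
r28=11100 pc3: +8 =114
r29=11101 pc4: +16 =130
r30=11110 pc4: +16 =146
r31=11111 pc5: +32 =178
r32=100000 pc1: +2 =180
r33=100001 pc2: +4 =184
r34=100010 pc2: +4 =188
r35=100011 pc3: +8 =196
r36=100100 pc2: +4 =200
r37=100101 pc3: +8 =208
r38=100110 pc3: +8 =216
r39=100111 pc4: +16 =232
r40=101000 pc2: +4 =236
r41=101001 pc3: +8 =244
r42=101010 pc3: +8 =252
r43=101011 pc4: +16 =268
r44=101100 pc3: +8 =276
r45=101101 pc4: +16 =292
r46=101110 pc4: +16 =308
r47=101111 pc5: +32 =340
r48=110000 pc2: +4 =344
r49=110001 pc3: +8 =352
r50=110010 pc3: +8 =360
r51=110011 pc4: +16 =376
r52=110100 pc3: +8 =384
r53=110101 pc4: +16 =400
r54=110110 pc4: +16 =416
r55=110111 pc5: +32 =448
r56=111000 pc3: +8 =456
r57=111001 pc4: +16 =472
r58=111010 pc4: +16 =488
r59=111011 pc5: +32 =520
r60=111100 pc4: +16 =536
r61=111101 pc5: +32 =568
r62=111110 pc5: +32 =600
r63=111111 pc6: +64 =664
r64=1000000 pc1: +2 =666
r65=1000001 pc2: +4 =670
r66=1000010 pc2: +4 =674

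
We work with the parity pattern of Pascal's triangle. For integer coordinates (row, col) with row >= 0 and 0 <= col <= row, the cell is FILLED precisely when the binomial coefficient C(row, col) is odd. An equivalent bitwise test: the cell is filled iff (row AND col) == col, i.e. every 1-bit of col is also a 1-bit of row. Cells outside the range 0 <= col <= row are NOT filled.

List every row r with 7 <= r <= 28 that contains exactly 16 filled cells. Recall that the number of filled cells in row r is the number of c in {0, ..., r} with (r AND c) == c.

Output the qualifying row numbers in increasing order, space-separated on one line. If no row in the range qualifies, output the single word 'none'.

Answer: 15 23 27

Derivation:
Row r has 2^popcount(r) filled cells, so we need popcount(r) = log2(16) = 4.
Scan r = 7..28 and keep those with exactly 4 one-bits:
r=7=111 popcount=3 -> skip
r=8=1000 popcount=1 -> skip
r=9=1001 popcount=2 -> skip
r=10=1010 popcount=2 -> skip
r=11=1011 popcount=3 -> skip
r=12=1100 popcount=2 -> skip
r=13=1101 popcount=3 -> skip
r=14=1110 popcount=3 -> skip
r=15=1111 popcount=4 -> KEEP
r=16=10000 popcount=1 -> skip
r=17=10001 popcount=2 -> skip
r=18=10010 popcount=2 -> skip
r=19=10011 popcount=3 -> skip
r=20=10100 popcount=2 -> skip
r=21=10101 popcount=3 -> skip
r=22=10110 popcount=3 -> skip
r=23=10111 popcount=4 -> KEEP
r=24=11000 popcount=2 -> skip
r=25=11001 popcount=3 -> skip
r=26=11010 popcount=3 -> skip
r=27=11011 popcount=4 -> KEEP
r=28=11100 popcount=3 -> skip
Kept rows: 15 23 27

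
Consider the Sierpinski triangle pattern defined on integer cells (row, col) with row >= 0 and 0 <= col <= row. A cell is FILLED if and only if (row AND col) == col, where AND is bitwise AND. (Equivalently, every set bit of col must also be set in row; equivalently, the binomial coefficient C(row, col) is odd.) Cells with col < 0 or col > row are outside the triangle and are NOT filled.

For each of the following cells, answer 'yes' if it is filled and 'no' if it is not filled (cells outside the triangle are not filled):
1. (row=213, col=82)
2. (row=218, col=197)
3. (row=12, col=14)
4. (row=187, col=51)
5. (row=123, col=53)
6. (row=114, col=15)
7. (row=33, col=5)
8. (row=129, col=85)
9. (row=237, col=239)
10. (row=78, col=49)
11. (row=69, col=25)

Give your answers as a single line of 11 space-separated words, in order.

Answer: no no no yes no no no no no no no

Derivation:
(213,82): row=0b11010101, col=0b1010010, row AND col = 0b1010000 = 80; 80 != 82 -> empty
(218,197): row=0b11011010, col=0b11000101, row AND col = 0b11000000 = 192; 192 != 197 -> empty
(12,14): col outside [0, 12] -> not filled
(187,51): row=0b10111011, col=0b110011, row AND col = 0b110011 = 51; 51 == 51 -> filled
(123,53): row=0b1111011, col=0b110101, row AND col = 0b110001 = 49; 49 != 53 -> empty
(114,15): row=0b1110010, col=0b1111, row AND col = 0b10 = 2; 2 != 15 -> empty
(33,5): row=0b100001, col=0b101, row AND col = 0b1 = 1; 1 != 5 -> empty
(129,85): row=0b10000001, col=0b1010101, row AND col = 0b1 = 1; 1 != 85 -> empty
(237,239): col outside [0, 237] -> not filled
(78,49): row=0b1001110, col=0b110001, row AND col = 0b0 = 0; 0 != 49 -> empty
(69,25): row=0b1000101, col=0b11001, row AND col = 0b1 = 1; 1 != 25 -> empty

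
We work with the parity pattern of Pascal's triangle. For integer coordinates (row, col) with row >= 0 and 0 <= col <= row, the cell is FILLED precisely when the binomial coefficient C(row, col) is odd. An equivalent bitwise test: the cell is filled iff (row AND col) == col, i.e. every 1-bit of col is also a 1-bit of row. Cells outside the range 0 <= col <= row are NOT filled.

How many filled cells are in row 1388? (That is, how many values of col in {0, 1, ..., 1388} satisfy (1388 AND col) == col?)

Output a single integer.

Answer: 64

Derivation:
1388 in binary = 10101101100
popcount(1388) = number of 1-bits in 10101101100 = 6
A col c satisfies (1388 AND c) == c iff every set bit of c is also set in 1388; each of the 6 set bits of 1388 can independently be on or off in c.
count = 2^6 = 64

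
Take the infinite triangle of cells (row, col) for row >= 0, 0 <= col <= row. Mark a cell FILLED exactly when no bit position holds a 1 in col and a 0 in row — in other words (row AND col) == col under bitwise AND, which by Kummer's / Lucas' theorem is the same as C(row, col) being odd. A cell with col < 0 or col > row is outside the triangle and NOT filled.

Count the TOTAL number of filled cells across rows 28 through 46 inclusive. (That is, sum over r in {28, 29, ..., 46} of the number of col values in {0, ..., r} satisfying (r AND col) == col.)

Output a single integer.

r28=11100 pc3: +8 =8
r29=11101 pc4: +16 =24
r30=11110 pc4: +16 =40
r31=11111 pc5: +32 =72
r32=100000 pc1: +2 =74
r33=100001 pc2: +4 =78
r34=100010 pc2: +4 =82
r35=100011 pc3: +8 =90
r36=100100 pc2: +4 =94
r37=100101 pc3: +8 =102
r38=100110 pc3: +8 =110
r39=100111 pc4: +16 =126
r40=101000 pc2: +4 =130
r41=101001 pc3: +8 =138
r42=101010 pc3: +8 =146
r43=101011 pc4: +16 =162
r44=101100 pc3: +8 =170
r45=101101 pc4: +16 =186
r46=101110 pc4: +16 =202

Answer: 202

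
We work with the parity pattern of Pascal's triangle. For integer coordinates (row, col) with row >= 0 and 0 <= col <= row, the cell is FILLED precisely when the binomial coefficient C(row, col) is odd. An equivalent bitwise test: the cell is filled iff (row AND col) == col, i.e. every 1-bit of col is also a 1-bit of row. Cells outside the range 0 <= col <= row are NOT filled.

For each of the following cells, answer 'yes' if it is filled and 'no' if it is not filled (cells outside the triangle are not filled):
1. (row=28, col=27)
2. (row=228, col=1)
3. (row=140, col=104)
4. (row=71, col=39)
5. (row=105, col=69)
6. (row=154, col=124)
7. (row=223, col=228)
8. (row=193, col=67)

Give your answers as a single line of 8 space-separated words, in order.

Answer: no no no no no no no no

Derivation:
(28,27): row=0b11100, col=0b11011, row AND col = 0b11000 = 24; 24 != 27 -> empty
(228,1): row=0b11100100, col=0b1, row AND col = 0b0 = 0; 0 != 1 -> empty
(140,104): row=0b10001100, col=0b1101000, row AND col = 0b1000 = 8; 8 != 104 -> empty
(71,39): row=0b1000111, col=0b100111, row AND col = 0b111 = 7; 7 != 39 -> empty
(105,69): row=0b1101001, col=0b1000101, row AND col = 0b1000001 = 65; 65 != 69 -> empty
(154,124): row=0b10011010, col=0b1111100, row AND col = 0b11000 = 24; 24 != 124 -> empty
(223,228): col outside [0, 223] -> not filled
(193,67): row=0b11000001, col=0b1000011, row AND col = 0b1000001 = 65; 65 != 67 -> empty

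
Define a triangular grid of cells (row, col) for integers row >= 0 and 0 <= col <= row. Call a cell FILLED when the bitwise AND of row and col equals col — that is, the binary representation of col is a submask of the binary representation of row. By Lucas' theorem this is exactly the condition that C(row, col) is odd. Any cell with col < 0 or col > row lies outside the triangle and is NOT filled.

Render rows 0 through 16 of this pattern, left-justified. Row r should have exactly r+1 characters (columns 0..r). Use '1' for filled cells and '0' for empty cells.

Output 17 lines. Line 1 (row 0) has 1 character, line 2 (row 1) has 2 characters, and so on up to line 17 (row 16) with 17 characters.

r0=0: 1
r1=1: 11
r2=10: 101
r3=11: 1111
r4=100: 10001
r5=101: 110011
r6=110: 1010101
r7=111: 11111111
r8=1000: 100000001
r9=1001: 1100000011
r10=1010: 10100000101
r11=1011: 111100001111
r12=1100: 1000100010001
r13=1101: 11001100110011
r14=1110: 101010101010101
r15=1111: 1111111111111111
r16=10000: 10000000000000001

Answer: 1
11
101
1111
10001
110011
1010101
11111111
100000001
1100000011
10100000101
111100001111
1000100010001
11001100110011
101010101010101
1111111111111111
10000000000000001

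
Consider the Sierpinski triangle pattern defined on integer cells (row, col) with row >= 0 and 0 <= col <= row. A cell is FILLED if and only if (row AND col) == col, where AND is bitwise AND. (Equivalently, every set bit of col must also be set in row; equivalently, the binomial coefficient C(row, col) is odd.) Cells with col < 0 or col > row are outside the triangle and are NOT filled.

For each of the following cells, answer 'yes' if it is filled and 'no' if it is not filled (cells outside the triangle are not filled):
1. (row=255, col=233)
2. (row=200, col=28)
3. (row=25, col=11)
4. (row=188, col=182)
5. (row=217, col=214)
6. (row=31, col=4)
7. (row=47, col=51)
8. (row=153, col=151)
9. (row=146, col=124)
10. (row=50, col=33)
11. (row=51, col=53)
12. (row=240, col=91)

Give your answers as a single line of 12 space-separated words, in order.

(255,233): row=0b11111111, col=0b11101001, row AND col = 0b11101001 = 233; 233 == 233 -> filled
(200,28): row=0b11001000, col=0b11100, row AND col = 0b1000 = 8; 8 != 28 -> empty
(25,11): row=0b11001, col=0b1011, row AND col = 0b1001 = 9; 9 != 11 -> empty
(188,182): row=0b10111100, col=0b10110110, row AND col = 0b10110100 = 180; 180 != 182 -> empty
(217,214): row=0b11011001, col=0b11010110, row AND col = 0b11010000 = 208; 208 != 214 -> empty
(31,4): row=0b11111, col=0b100, row AND col = 0b100 = 4; 4 == 4 -> filled
(47,51): col outside [0, 47] -> not filled
(153,151): row=0b10011001, col=0b10010111, row AND col = 0b10010001 = 145; 145 != 151 -> empty
(146,124): row=0b10010010, col=0b1111100, row AND col = 0b10000 = 16; 16 != 124 -> empty
(50,33): row=0b110010, col=0b100001, row AND col = 0b100000 = 32; 32 != 33 -> empty
(51,53): col outside [0, 51] -> not filled
(240,91): row=0b11110000, col=0b1011011, row AND col = 0b1010000 = 80; 80 != 91 -> empty

Answer: yes no no no no yes no no no no no no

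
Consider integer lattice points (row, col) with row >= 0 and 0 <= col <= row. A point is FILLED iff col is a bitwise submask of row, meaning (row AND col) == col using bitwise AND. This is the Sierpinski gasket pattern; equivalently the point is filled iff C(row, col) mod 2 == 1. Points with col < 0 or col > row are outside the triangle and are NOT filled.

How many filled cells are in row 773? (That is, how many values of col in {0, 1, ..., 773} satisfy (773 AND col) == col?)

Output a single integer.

Answer: 16

Derivation:
773 in binary = 1100000101
popcount(773) = number of 1-bits in 1100000101 = 4
A col c satisfies (773 AND c) == c iff every set bit of c is also set in 773; each of the 4 set bits of 773 can independently be on or off in c.
count = 2^4 = 16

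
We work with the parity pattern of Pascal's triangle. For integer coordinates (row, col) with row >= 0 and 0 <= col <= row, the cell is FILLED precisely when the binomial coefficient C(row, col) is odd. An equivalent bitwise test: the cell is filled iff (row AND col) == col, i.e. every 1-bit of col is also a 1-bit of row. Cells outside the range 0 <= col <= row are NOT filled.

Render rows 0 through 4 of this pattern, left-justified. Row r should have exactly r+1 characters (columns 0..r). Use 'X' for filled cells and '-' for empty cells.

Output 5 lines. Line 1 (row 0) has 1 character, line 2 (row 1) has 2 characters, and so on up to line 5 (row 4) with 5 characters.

r0=0: X
r1=1: XX
r2=10: X-X
r3=11: XXXX
r4=100: X---X

Answer: X
XX
X-X
XXXX
X---X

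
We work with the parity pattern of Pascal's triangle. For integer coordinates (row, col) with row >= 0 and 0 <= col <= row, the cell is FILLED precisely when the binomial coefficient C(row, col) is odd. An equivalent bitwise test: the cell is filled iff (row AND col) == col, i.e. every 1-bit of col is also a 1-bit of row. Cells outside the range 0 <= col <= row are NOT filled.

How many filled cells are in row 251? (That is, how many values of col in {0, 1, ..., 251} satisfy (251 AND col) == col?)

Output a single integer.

251 in binary = 11111011
popcount(251) = number of 1-bits in 11111011 = 7
A col c satisfies (251 AND c) == c iff every set bit of c is also set in 251; each of the 7 set bits of 251 can independently be on or off in c.
count = 2^7 = 128

Answer: 128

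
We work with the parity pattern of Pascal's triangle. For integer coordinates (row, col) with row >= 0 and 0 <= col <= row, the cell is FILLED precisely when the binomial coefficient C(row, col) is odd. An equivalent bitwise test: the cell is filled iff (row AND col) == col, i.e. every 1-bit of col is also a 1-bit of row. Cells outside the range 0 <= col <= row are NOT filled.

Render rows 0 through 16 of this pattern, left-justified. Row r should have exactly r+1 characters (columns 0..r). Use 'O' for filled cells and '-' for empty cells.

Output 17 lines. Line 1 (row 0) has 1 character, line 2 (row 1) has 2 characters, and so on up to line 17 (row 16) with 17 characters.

Answer: O
OO
O-O
OOOO
O---O
OO--OO
O-O-O-O
OOOOOOOO
O-------O
OO------OO
O-O-----O-O
OOOO----OOOO
O---O---O---O
OO--OO--OO--OO
O-O-O-O-O-O-O-O
OOOOOOOOOOOOOOOO
O---------------O

Derivation:
r0=0: O
r1=1: OO
r2=10: O-O
r3=11: OOOO
r4=100: O---O
r5=101: OO--OO
r6=110: O-O-O-O
r7=111: OOOOOOOO
r8=1000: O-------O
r9=1001: OO------OO
r10=1010: O-O-----O-O
r11=1011: OOOO----OOOO
r12=1100: O---O---O---O
r13=1101: OO--OO--OO--OO
r14=1110: O-O-O-O-O-O-O-O
r15=1111: OOOOOOOOOOOOOOOO
r16=10000: O---------------O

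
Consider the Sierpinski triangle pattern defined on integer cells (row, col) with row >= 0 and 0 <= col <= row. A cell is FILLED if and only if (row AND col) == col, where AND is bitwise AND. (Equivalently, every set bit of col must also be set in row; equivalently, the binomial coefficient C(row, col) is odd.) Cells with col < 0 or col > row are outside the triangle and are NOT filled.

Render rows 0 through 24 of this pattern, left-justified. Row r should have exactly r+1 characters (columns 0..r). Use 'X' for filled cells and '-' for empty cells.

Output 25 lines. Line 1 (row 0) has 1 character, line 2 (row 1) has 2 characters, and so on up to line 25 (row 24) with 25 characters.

r0=0: X
r1=1: XX
r2=10: X-X
r3=11: XXXX
r4=100: X---X
r5=101: XX--XX
r6=110: X-X-X-X
r7=111: XXXXXXXX
r8=1000: X-------X
r9=1001: XX------XX
r10=1010: X-X-----X-X
r11=1011: XXXX----XXXX
r12=1100: X---X---X---X
r13=1101: XX--XX--XX--XX
r14=1110: X-X-X-X-X-X-X-X
r15=1111: XXXXXXXXXXXXXXXX
r16=10000: X---------------X
r17=10001: XX--------------XX
r18=10010: X-X-------------X-X
r19=10011: XXXX------------XXXX
r20=10100: X---X-----------X---X
r21=10101: XX--XX----------XX--XX
r22=10110: X-X-X-X---------X-X-X-X
r23=10111: XXXXXXXX--------XXXXXXXX
r24=11000: X-------X-------X-------X

Answer: X
XX
X-X
XXXX
X---X
XX--XX
X-X-X-X
XXXXXXXX
X-------X
XX------XX
X-X-----X-X
XXXX----XXXX
X---X---X---X
XX--XX--XX--XX
X-X-X-X-X-X-X-X
XXXXXXXXXXXXXXXX
X---------------X
XX--------------XX
X-X-------------X-X
XXXX------------XXXX
X---X-----------X---X
XX--XX----------XX--XX
X-X-X-X---------X-X-X-X
XXXXXXXX--------XXXXXXXX
X-------X-------X-------X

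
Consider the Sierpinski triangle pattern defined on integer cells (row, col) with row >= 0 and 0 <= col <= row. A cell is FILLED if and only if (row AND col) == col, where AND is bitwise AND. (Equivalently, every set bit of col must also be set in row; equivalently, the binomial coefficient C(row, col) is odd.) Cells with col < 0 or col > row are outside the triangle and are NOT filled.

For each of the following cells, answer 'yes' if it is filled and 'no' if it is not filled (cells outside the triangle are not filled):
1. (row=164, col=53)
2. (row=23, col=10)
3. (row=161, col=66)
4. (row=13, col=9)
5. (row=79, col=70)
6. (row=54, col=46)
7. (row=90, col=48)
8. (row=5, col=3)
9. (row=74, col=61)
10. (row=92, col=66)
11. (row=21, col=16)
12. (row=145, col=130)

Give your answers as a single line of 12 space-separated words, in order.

(164,53): row=0b10100100, col=0b110101, row AND col = 0b100100 = 36; 36 != 53 -> empty
(23,10): row=0b10111, col=0b1010, row AND col = 0b10 = 2; 2 != 10 -> empty
(161,66): row=0b10100001, col=0b1000010, row AND col = 0b0 = 0; 0 != 66 -> empty
(13,9): row=0b1101, col=0b1001, row AND col = 0b1001 = 9; 9 == 9 -> filled
(79,70): row=0b1001111, col=0b1000110, row AND col = 0b1000110 = 70; 70 == 70 -> filled
(54,46): row=0b110110, col=0b101110, row AND col = 0b100110 = 38; 38 != 46 -> empty
(90,48): row=0b1011010, col=0b110000, row AND col = 0b10000 = 16; 16 != 48 -> empty
(5,3): row=0b101, col=0b11, row AND col = 0b1 = 1; 1 != 3 -> empty
(74,61): row=0b1001010, col=0b111101, row AND col = 0b1000 = 8; 8 != 61 -> empty
(92,66): row=0b1011100, col=0b1000010, row AND col = 0b1000000 = 64; 64 != 66 -> empty
(21,16): row=0b10101, col=0b10000, row AND col = 0b10000 = 16; 16 == 16 -> filled
(145,130): row=0b10010001, col=0b10000010, row AND col = 0b10000000 = 128; 128 != 130 -> empty

Answer: no no no yes yes no no no no no yes no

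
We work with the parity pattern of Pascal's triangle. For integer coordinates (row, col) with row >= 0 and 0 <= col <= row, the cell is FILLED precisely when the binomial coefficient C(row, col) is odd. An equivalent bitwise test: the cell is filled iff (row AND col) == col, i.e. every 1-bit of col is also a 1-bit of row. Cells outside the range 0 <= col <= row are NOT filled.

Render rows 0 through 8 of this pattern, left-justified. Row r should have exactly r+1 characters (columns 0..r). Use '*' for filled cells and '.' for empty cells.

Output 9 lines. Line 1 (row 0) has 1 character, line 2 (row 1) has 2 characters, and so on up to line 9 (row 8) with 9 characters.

Answer: *
**
*.*
****
*...*
**..**
*.*.*.*
********
*.......*

Derivation:
r0=0: *
r1=1: **
r2=10: *.*
r3=11: ****
r4=100: *...*
r5=101: **..**
r6=110: *.*.*.*
r7=111: ********
r8=1000: *.......*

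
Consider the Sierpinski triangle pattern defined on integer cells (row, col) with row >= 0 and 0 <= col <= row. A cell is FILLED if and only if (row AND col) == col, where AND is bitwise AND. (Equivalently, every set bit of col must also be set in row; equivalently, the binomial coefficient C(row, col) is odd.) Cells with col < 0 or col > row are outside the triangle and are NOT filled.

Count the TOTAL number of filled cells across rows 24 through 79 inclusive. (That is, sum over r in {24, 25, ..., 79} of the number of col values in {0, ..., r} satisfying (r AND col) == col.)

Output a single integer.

r24=11000 pc2: +4 =4
r25=11001 pc3: +8 =12
r26=11010 pc3: +8 =20
r27=11011 pc4: +16 =36
r28=11100 pc3: +8 =44
r29=11101 pc4: +16 =60
r30=11110 pc4: +16 =76
r31=11111 pc5: +32 =108
r32=100000 pc1: +2 =110
r33=100001 pc2: +4 =114
r34=100010 pc2: +4 =118
r35=100011 pc3: +8 =126
r36=100100 pc2: +4 =130
r37=100101 pc3: +8 =138
r38=100110 pc3: +8 =146
r39=100111 pc4: +16 =162
r40=101000 pc2: +4 =166
r41=101001 pc3: +8 =174
r42=101010 pc3: +8 =182
r43=101011 pc4: +16 =198
r44=101100 pc3: +8 =206
r45=101101 pc4: +16 =222
r46=101110 pc4: +16 =238
r47=101111 pc5: +32 =270
r48=110000 pc2: +4 =274
r49=110001 pc3: +8 =282
r50=110010 pc3: +8 =290
r51=110011 pc4: +16 =306
r52=110100 pc3: +8 =314
r53=110101 pc4: +16 =330
r54=110110 pc4: +16 =346
r55=110111 pc5: +32 =378
r56=111000 pc3: +8 =386
r57=111001 pc4: +16 =402
r58=111010 pc4: +16 =418
r59=111011 pc5: +32 =450
r60=111100 pc4: +16 =466
r61=111101 pc5: +32 =498
r62=111110 pc5: +32 =530
r63=111111 pc6: +64 =594
r64=1000000 pc1: +2 =596
r65=1000001 pc2: +4 =600
r66=1000010 pc2: +4 =604
r67=1000011 pc3: +8 =612
r68=1000100 pc2: +4 =616
r69=1000101 pc3: +8 =624
r70=1000110 pc3: +8 =632
r71=1000111 pc4: +16 =648
r72=1001000 pc2: +4 =652
r73=1001001 pc3: +8 =660
r74=1001010 pc3: +8 =668
r75=1001011 pc4: +16 =684
r76=1001100 pc3: +8 =692
r77=1001101 pc4: +16 =708
r78=1001110 pc4: +16 =724
r79=1001111 pc5: +32 =756

Answer: 756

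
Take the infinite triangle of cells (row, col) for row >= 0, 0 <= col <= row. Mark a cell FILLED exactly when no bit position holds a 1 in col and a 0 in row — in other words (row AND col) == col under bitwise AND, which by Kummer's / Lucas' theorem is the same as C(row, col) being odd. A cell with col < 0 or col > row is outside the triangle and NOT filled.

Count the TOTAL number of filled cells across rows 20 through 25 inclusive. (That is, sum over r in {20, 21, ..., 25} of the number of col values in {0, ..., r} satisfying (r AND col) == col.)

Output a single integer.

Answer: 48

Derivation:
r20=10100 pc2: +4 =4
r21=10101 pc3: +8 =12
r22=10110 pc3: +8 =20
r23=10111 pc4: +16 =36
r24=11000 pc2: +4 =40
r25=11001 pc3: +8 =48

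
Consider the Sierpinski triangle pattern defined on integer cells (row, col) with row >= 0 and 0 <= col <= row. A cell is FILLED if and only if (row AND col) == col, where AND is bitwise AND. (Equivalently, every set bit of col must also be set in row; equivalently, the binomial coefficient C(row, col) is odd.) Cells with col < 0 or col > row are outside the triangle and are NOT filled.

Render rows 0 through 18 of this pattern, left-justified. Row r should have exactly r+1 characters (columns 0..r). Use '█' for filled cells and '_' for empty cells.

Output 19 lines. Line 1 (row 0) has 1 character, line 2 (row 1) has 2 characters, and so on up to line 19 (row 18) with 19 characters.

r0=0: █
r1=1: ██
r2=10: █_█
r3=11: ████
r4=100: █___█
r5=101: ██__██
r6=110: █_█_█_█
r7=111: ████████
r8=1000: █_______█
r9=1001: ██______██
r10=1010: █_█_____█_█
r11=1011: ████____████
r12=1100: █___█___█___█
r13=1101: ██__██__██__██
r14=1110: █_█_█_█_█_█_█_█
r15=1111: ████████████████
r16=10000: █_______________█
r17=10001: ██______________██
r18=10010: █_█_____________█_█

Answer: █
██
█_█
████
█___█
██__██
█_█_█_█
████████
█_______█
██______██
█_█_____█_█
████____████
█___█___█___█
██__██__██__██
█_█_█_█_█_█_█_█
████████████████
█_______________█
██______________██
█_█_____________█_█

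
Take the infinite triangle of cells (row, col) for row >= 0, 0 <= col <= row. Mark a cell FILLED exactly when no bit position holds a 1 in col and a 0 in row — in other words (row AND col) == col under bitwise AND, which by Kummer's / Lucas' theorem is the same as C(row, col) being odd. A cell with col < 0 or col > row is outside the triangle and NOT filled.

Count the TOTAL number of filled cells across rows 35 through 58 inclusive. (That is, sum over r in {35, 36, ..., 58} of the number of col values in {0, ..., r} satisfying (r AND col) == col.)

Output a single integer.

Answer: 300

Derivation:
r35=100011 pc3: +8 =8
r36=100100 pc2: +4 =12
r37=100101 pc3: +8 =20
r38=100110 pc3: +8 =28
r39=100111 pc4: +16 =44
r40=101000 pc2: +4 =48
r41=101001 pc3: +8 =56
r42=101010 pc3: +8 =64
r43=101011 pc4: +16 =80
r44=101100 pc3: +8 =88
r45=101101 pc4: +16 =104
r46=101110 pc4: +16 =120
r47=101111 pc5: +32 =152
r48=110000 pc2: +4 =156
r49=110001 pc3: +8 =164
r50=110010 pc3: +8 =172
r51=110011 pc4: +16 =188
r52=110100 pc3: +8 =196
r53=110101 pc4: +16 =212
r54=110110 pc4: +16 =228
r55=110111 pc5: +32 =260
r56=111000 pc3: +8 =268
r57=111001 pc4: +16 =284
r58=111010 pc4: +16 =300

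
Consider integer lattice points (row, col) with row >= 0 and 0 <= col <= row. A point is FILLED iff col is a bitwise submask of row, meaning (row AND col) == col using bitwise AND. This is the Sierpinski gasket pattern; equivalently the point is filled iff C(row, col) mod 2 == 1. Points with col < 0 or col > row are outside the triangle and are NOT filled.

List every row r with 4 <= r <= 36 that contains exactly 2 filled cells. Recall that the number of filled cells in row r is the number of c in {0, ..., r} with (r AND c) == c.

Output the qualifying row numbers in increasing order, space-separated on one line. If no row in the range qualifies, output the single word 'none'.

Answer: 4 8 16 32

Derivation:
Row r has 2^popcount(r) filled cells, so we need popcount(r) = log2(2) = 1.
Scan r = 4..36 and keep those with exactly 1 one-bits:
r=4=100 popcount=1 -> KEEP
r=5=101 popcount=2 -> skip
r=6=110 popcount=2 -> skip
r=7=111 popcount=3 -> skip
r=8=1000 popcount=1 -> KEEP
r=9=1001 popcount=2 -> skip
r=10=1010 popcount=2 -> skip
r=11=1011 popcount=3 -> skip
r=12=1100 popcount=2 -> skip
r=13=1101 popcount=3 -> skip
r=14=1110 popcount=3 -> skip
r=15=1111 popcount=4 -> skip
r=16=10000 popcount=1 -> KEEP
r=17=10001 popcount=2 -> skip
r=18=10010 popcount=2 -> skip
r=19=10011 popcount=3 -> skip
r=20=10100 popcount=2 -> skip
r=21=10101 popcount=3 -> skip
r=22=10110 popcount=3 -> skip
r=23=10111 popcount=4 -> skip
r=24=11000 popcount=2 -> skip
r=25=11001 popcount=3 -> skip
r=26=11010 popcount=3 -> skip
r=27=11011 popcount=4 -> skip
r=28=11100 popcount=3 -> skip
r=29=11101 popcount=4 -> skip
r=30=11110 popcount=4 -> skip
r=31=11111 popcount=5 -> skip
r=32=100000 popcount=1 -> KEEP
r=33=100001 popcount=2 -> skip
r=34=100010 popcount=2 -> skip
r=35=100011 popcount=3 -> skip
r=36=100100 popcount=2 -> skip
Kept rows: 4 8 16 32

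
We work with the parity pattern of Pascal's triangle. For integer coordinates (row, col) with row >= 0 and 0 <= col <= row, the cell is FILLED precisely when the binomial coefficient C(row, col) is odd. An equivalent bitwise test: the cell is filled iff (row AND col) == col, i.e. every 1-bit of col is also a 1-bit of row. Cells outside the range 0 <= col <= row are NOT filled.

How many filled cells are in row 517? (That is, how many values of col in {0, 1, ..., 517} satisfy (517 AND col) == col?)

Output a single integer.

Answer: 8

Derivation:
517 in binary = 1000000101
popcount(517) = number of 1-bits in 1000000101 = 3
A col c satisfies (517 AND c) == c iff every set bit of c is also set in 517; each of the 3 set bits of 517 can independently be on or off in c.
count = 2^3 = 8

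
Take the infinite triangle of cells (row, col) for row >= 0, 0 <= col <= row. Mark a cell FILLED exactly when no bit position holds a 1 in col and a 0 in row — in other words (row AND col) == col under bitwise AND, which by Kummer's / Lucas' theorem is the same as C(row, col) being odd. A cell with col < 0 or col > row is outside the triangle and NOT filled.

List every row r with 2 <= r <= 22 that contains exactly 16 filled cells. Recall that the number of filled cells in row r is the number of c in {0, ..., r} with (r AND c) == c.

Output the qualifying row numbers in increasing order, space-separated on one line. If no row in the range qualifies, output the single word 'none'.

Row r has 2^popcount(r) filled cells, so we need popcount(r) = log2(16) = 4.
Scan r = 2..22 and keep those with exactly 4 one-bits:
r=2=10 popcount=1 -> skip
r=3=11 popcount=2 -> skip
r=4=100 popcount=1 -> skip
r=5=101 popcount=2 -> skip
r=6=110 popcount=2 -> skip
r=7=111 popcount=3 -> skip
r=8=1000 popcount=1 -> skip
r=9=1001 popcount=2 -> skip
r=10=1010 popcount=2 -> skip
r=11=1011 popcount=3 -> skip
r=12=1100 popcount=2 -> skip
r=13=1101 popcount=3 -> skip
r=14=1110 popcount=3 -> skip
r=15=1111 popcount=4 -> KEEP
r=16=10000 popcount=1 -> skip
r=17=10001 popcount=2 -> skip
r=18=10010 popcount=2 -> skip
r=19=10011 popcount=3 -> skip
r=20=10100 popcount=2 -> skip
r=21=10101 popcount=3 -> skip
r=22=10110 popcount=3 -> skip
Kept rows: 15

Answer: 15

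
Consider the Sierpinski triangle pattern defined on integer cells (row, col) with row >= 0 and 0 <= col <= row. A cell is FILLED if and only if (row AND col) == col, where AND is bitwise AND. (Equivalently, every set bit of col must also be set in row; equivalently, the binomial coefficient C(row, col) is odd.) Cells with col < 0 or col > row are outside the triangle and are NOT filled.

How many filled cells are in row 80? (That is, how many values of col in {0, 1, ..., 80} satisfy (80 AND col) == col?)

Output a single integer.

80 in binary = 1010000
popcount(80) = number of 1-bits in 1010000 = 2
A col c satisfies (80 AND c) == c iff every set bit of c is also set in 80; each of the 2 set bits of 80 can independently be on or off in c.
count = 2^2 = 4

Answer: 4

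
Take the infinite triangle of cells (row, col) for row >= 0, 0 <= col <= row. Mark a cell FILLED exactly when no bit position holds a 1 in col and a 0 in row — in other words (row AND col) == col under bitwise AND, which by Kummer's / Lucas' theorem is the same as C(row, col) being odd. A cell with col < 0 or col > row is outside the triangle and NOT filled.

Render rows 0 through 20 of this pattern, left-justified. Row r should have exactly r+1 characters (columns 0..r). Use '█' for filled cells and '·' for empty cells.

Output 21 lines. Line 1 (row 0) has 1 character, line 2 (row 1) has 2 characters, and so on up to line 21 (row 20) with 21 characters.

r0=0: █
r1=1: ██
r2=10: █·█
r3=11: ████
r4=100: █···█
r5=101: ██··██
r6=110: █·█·█·█
r7=111: ████████
r8=1000: █·······█
r9=1001: ██······██
r10=1010: █·█·····█·█
r11=1011: ████····████
r12=1100: █···█···█···█
r13=1101: ██··██··██··██
r14=1110: █·█·█·█·█·█·█·█
r15=1111: ████████████████
r16=10000: █···············█
r17=10001: ██··············██
r18=10010: █·█·············█·█
r19=10011: ████············████
r20=10100: █···█···········█···█

Answer: █
██
█·█
████
█···█
██··██
█·█·█·█
████████
█·······█
██······██
█·█·····█·█
████····████
█···█···█···█
██··██··██··██
█·█·█·█·█·█·█·█
████████████████
█···············█
██··············██
█·█·············█·█
████············████
█···█···········█···█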